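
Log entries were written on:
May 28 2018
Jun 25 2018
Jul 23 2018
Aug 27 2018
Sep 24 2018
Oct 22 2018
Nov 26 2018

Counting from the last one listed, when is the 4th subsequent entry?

These are Mondays at 28- or 35-day spacing (28, 28, 35, 28, 28, 35).
The pattern: 4th Monday of the month.
December 2018 — 4th Monday is Dec 24 2018.
January 2019 — 4th Monday is Jan 28 2019.
February 2019 — 4th Monday is Feb 25 2019.
4th Monday of March 2019: Mar 25 2019.

Mar 25 2019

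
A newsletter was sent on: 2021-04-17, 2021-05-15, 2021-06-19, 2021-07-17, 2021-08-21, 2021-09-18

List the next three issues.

All dates are Saturdays, 28, 35, 28, 35, 28 days apart.
Specifically, the 3rd Saturday of each month.
October 2021 — 3rd Saturday is 2021-10-16.
November 2021 — 3rd Saturday is 2021-11-20.
3rd Saturday of December 2021: 2021-12-18.

2021-10-16, 2021-11-20, 2021-12-18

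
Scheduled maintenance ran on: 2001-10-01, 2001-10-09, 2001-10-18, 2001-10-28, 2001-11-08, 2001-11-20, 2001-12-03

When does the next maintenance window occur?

2001-12-17

The spacing grows by 1 each time: 8, 9, 10, 11, 12, 13 days.
Next gap: 14 days. 2001-12-03 + 14 days = 2001-12-17.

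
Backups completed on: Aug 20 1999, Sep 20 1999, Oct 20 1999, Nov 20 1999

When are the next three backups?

Gaps: 31, 30, 31 days — not constant. Every event is on the 20th of the month.
Pattern: the 20th of each month.
Next: December 1999 → Dec 20 1999.
January 2000: Jan 20 2000.
February 2000: Feb 20 2000.

Dec 20 1999, Jan 20 2000, Feb 20 2000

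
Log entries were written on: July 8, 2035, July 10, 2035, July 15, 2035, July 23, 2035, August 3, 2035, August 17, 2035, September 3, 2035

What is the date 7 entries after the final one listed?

March 24, 2036

Intervals are 2, 5, 8, 11, 14, 17 days — an arithmetic progression with common difference 3.
Next gap: 20 days. September 3, 2035 + 20 days = September 23, 2035.
Next gap: 23 days. September 23, 2035 + 23 days = October 16, 2035.
Next gap: 26 days. October 16, 2035 + 26 days = November 11, 2035.
Next gap: 29 days. November 11, 2035 + 29 days = December 10, 2035.
Next gap: 32 days. December 10, 2035 + 32 days = January 11, 2036.
Next gap: 35 days. January 11, 2036 + 35 days = February 15, 2036.
Next gap: 38 days. February 15, 2036 + 38 days = March 24, 2036.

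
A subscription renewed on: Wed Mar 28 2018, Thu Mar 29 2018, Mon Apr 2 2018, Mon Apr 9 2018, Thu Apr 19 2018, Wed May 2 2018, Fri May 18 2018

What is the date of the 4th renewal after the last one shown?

Mon Aug 20 2018

The spacing grows by 3 each time: 1, 4, 7, 10, 13, 16 days.
Next gap: 19 days. Fri May 18 2018 + 19 days = Wed Jun 6 2018.
Next gap: 22 days. Wed Jun 6 2018 + 22 days = Thu Jun 28 2018.
Next gap: 25 days. Thu Jun 28 2018 + 25 days = Mon Jul 23 2018.
Next gap: 28 days. Mon Jul 23 2018 + 28 days = Mon Aug 20 2018.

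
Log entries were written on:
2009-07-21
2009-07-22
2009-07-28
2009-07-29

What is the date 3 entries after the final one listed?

The gap pattern 1, 6, 1 repeats every 2 events.
These are the Tuesdays and Wednesdays of each week.
The following Tuesday is 2009-08-04.
Next Wednesday: 2009-08-05.
The following Tuesday is 2009-08-11.

2009-08-11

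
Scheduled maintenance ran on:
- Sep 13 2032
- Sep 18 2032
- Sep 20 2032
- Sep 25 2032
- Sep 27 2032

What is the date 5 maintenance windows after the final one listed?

Oct 16 2032

Gaps: 5, 2, 5, 2 days — not constant, but cyclic with period 2.
The events fall on every Monday and Saturday.
The following Saturday is Oct 2 2032.
Next Monday: Oct 4 2032.
The following Saturday is Oct 9 2032.
Next Monday: Oct 11 2032.
Next Saturday: Oct 16 2032.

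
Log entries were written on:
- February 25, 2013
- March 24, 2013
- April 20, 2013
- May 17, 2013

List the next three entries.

June 13, 2013; July 10, 2013; August 6, 2013

The spacing is 27, 27, 27 days — always 27 days.
May 17, 2013 + 27 days = June 13, 2013.
June 13, 2013 + 27 days = July 10, 2013.
July 10, 2013 + 27 days = August 6, 2013.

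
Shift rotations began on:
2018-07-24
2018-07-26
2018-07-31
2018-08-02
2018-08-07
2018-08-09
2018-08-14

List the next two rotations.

2018-08-16, 2018-08-21

Every event lands on a Tuesday or Thursday (gaps cycle 2, 5, 2, 5, 2, 5).
So the schedule is: every Tuesday and Thursday.
The following Thursday is 2018-08-16.
The following Tuesday is 2018-08-21.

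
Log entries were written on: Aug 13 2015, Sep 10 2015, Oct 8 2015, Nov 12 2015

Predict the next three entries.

Gaps: 28, 28, 35 days — a mix of 28 and 35. Every date is a Thursday.
Each is the 2nd Thursday of its month.
2nd Thursday of December 2015: Dec 10 2015.
2nd Thursday of January 2016: Jan 14 2016.
2nd Thursday of February 2016: Feb 11 2016.

Dec 10 2015, Jan 14 2016, Feb 11 2016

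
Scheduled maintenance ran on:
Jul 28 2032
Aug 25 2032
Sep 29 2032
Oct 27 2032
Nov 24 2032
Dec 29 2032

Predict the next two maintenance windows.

Jan 26 2033, Feb 23 2033

All Wednesdays; the gaps (28, 35, 28, 28, 35) vary with month length.
This is the last Wednesday of each month.
Last Wednesday of January 2033: Jan 26 2033.
February 2033 ends with Wednesday Feb 23 2033.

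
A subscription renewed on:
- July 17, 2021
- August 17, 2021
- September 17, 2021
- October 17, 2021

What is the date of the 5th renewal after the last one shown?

Each date is the 17th; the gaps (31, 31, 30) track the month lengths.
The rule is the 17th of each month.
November 2021: November 17, 2021.
December 2021: December 17, 2021.
January 2022: January 17, 2022.
February 2022: February 17, 2022.
March 2022: March 17, 2022.

March 17, 2022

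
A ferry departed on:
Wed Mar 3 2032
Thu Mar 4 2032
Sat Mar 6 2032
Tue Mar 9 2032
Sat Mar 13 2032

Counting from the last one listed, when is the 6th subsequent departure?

Tue Apr 27 2032

The spacing grows by 1 each time: 1, 2, 3, 4 days.
Next gap: 5 days. Sat Mar 13 2032 + 5 days = Thu Mar 18 2032.
Next gap: 6 days. Thu Mar 18 2032 + 6 days = Wed Mar 24 2032.
Next gap: 7 days. Wed Mar 24 2032 + 7 days = Wed Mar 31 2032.
Next gap: 8 days. Wed Mar 31 2032 + 8 days = Thu Apr 8 2032.
Next gap: 9 days. Thu Apr 8 2032 + 9 days = Sat Apr 17 2032.
Next gap: 10 days. Sat Apr 17 2032 + 10 days = Tue Apr 27 2032.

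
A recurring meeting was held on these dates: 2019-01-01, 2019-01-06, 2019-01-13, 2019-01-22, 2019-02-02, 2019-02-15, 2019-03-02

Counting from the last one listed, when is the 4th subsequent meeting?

2019-05-21

The spacing grows by 2 each time: 5, 7, 9, 11, 13, 15 days.
Next gap: 17 days. 2019-03-02 + 17 days = 2019-03-19.
Next gap: 19 days. 2019-03-19 + 19 days = 2019-04-07.
Next gap: 21 days. 2019-04-07 + 21 days = 2019-04-28.
Next gap: 23 days. 2019-04-28 + 23 days = 2019-05-21.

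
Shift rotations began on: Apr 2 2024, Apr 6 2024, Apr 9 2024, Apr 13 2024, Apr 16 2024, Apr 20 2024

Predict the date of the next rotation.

Apr 23 2024

Gaps: 4, 3, 4, 3, 4 days — not constant, but cyclic with period 2.
The events fall on every Tuesday and Saturday.
Next Tuesday: Apr 23 2024.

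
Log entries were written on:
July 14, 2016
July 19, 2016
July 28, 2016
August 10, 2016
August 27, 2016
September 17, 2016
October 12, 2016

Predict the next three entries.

Intervals are 5, 9, 13, 17, 21, 25 days — an arithmetic progression with common difference 4.
Next gap: 29 days. October 12, 2016 + 29 days = November 10, 2016.
Next gap: 33 days. November 10, 2016 + 33 days = December 13, 2016.
Next gap: 37 days. December 13, 2016 + 37 days = January 19, 2017.

November 10, 2016; December 13, 2016; January 19, 2017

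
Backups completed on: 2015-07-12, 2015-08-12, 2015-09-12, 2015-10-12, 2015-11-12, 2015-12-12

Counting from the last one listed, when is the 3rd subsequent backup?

2016-03-12

Each date is the 12th; the gaps (31, 31, 30, 31, 30) track the month lengths.
The rule is the 12th of each month.
Next: January 2016 → 2016-01-12.
Next: February 2016 → 2016-02-12.
March 2016: 2016-03-12.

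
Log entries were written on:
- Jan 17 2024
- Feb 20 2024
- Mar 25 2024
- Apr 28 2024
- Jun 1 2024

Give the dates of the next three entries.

The spacing is 34, 34, 34, 34 days — always 34 days.
Jun 1 2024 + 34 days = Jul 5 2024.
Jul 5 2024 + 34 days = Aug 8 2024.
Aug 8 2024 + 34 days = Sep 11 2024.

Jul 5 2024, Aug 8 2024, Sep 11 2024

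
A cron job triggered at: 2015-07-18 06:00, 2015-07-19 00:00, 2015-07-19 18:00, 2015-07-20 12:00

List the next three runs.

2015-07-21 06:00, 2015-07-22 00:00, 2015-07-22 18:00

Gaps: 18, 18, 18 hours — each event is 18 hours after the previous one.
2015-07-20 12:00 + 18 h = 2015-07-21 06:00.
2015-07-21 06:00 + 18 h = 2015-07-22 00:00.
2015-07-22 00:00 + 18 h = 2015-07-22 18:00.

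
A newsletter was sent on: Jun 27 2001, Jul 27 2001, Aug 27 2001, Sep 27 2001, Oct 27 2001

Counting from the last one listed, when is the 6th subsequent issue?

Each date is the 27th; the gaps (30, 31, 31, 30) track the month lengths.
The rule is the 27th of each month.
November 2001: Nov 27 2001.
December 2001: Dec 27 2001.
Next: January 2002 → Jan 27 2002.
Next: February 2002 → Feb 27 2002.
March 2002: Mar 27 2002.
April 2002: Apr 27 2002.

Apr 27 2002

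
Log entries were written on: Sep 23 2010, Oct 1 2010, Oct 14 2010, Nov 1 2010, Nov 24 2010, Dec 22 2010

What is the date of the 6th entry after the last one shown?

Gaps: 8, 13, 18, 23, 28 days — each gap is 5 larger than the previous one.
Next gap: 33 days. Dec 22 2010 + 33 days = Jan 24 2011.
Next gap: 38 days. Jan 24 2011 + 38 days = Mar 3 2011.
Next gap: 43 days. Mar 3 2011 + 43 days = Apr 15 2011.
Next gap: 48 days. Apr 15 2011 + 48 days = Jun 2 2011.
Next gap: 53 days. Jun 2 2011 + 53 days = Jul 25 2011.
Next gap: 58 days. Jul 25 2011 + 58 days = Sep 21 2011.

Sep 21 2011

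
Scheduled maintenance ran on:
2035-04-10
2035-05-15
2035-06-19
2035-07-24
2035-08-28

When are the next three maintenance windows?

2035-10-02, 2035-11-06, 2035-12-11

Every event comes 35 days after the last (35, 35, 35, 35).
2035-08-28 + 35 days = 2035-10-02.
2035-10-02 + 35 days = 2035-11-06.
2035-11-06 + 35 days = 2035-12-11.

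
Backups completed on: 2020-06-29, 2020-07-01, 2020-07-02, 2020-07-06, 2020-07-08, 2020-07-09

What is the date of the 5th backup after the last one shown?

Gaps: 2, 1, 4, 2, 1 days — not constant, but cyclic with period 3.
The events fall on every Monday, Wednesday and Thursday.
Next Monday: 2020-07-13.
The following Wednesday is 2020-07-15.
The following Thursday is 2020-07-16.
The following Monday is 2020-07-20.
Next Wednesday: 2020-07-22.

2020-07-22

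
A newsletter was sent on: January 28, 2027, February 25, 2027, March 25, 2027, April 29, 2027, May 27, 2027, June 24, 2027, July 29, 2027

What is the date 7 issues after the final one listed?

February 24, 2028

Every date is a Thursday; gaps 28, 28, 35, 28, 28, 35 days.
Each is the last Thursday of its month (at least one falls on the 29th or later, ruling out '4th Thursday').
August 2027 ends with Thursday August 26, 2027.
Last Thursday of September 2027: September 30, 2027.
Last Thursday of October 2027: October 28, 2027.
Last Thursday of November 2027: November 25, 2027.
Last Thursday of December 2027: December 30, 2027.
Last Thursday of January 2028: January 27, 2028.
Last Thursday of February 2028: February 24, 2028.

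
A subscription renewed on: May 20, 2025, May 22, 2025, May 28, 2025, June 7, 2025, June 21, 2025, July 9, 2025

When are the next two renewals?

Intervals are 2, 6, 10, 14, 18 days — an arithmetic progression with common difference 4.
Next gap: 22 days. July 9, 2025 + 22 days = July 31, 2025.
Next gap: 26 days. July 31, 2025 + 26 days = August 26, 2025.

July 31, 2025; August 26, 2025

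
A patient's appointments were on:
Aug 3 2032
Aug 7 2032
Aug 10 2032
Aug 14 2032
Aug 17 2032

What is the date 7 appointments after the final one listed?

Every event lands on a Tuesday or Saturday (gaps cycle 4, 3, 4, 3).
So the schedule is: every Tuesday and Saturday.
Next Saturday: Aug 21 2032.
The following Tuesday is Aug 24 2032.
Next Saturday: Aug 28 2032.
Next Tuesday: Aug 31 2032.
The following Saturday is Sep 4 2032.
The following Tuesday is Sep 7 2032.
The following Saturday is Sep 11 2032.

Sep 11 2032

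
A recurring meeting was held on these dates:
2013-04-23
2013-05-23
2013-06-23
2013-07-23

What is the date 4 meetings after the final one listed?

Gaps: 30, 31, 30 days — not constant. Every event is on the 23rd of the month.
Pattern: the 23rd of each month.
Next: August 2013 → 2013-08-23.
Next: September 2013 → 2013-09-23.
Next: October 2013 → 2013-10-23.
Next: November 2013 → 2013-11-23.

2013-11-23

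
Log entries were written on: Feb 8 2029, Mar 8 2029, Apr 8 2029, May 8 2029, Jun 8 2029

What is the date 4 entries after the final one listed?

Gaps: 28, 31, 30, 31 days — not constant. Every event is on the 8th of the month.
Pattern: the 8th of each month.
July 2029: Jul 8 2029.
August 2029: Aug 8 2029.
Next: September 2029 → Sep 8 2029.
October 2029: Oct 8 2029.

Oct 8 2029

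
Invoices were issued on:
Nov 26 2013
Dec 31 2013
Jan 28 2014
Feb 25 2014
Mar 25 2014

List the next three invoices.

Apr 29 2014, May 27 2014, Jun 24 2014

Every date is a Tuesday; gaps 35, 28, 28, 28 days.
Each is the last Tuesday of its month (at least one falls on the 29th or later, ruling out '4th Tuesday').
Last Tuesday of April 2014: Apr 29 2014.
May 2014 ends with Tuesday May 27 2014.
June 2014 ends with Tuesday Jun 24 2014.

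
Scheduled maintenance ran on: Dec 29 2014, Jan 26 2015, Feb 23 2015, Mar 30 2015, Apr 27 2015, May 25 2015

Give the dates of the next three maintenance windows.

Jun 29 2015, Jul 27 2015, Aug 31 2015

These are Mondays with 28, 28, 35, 28, 28-day gaps.
Each is the final Monday of its month — Dec 29 2014 is past the 28th, so '4th Monday' doesn't fit.
Last Monday of June 2015: Jun 29 2015.
July 2015 ends with Monday Jul 27 2015.
Last Monday of August 2015: Aug 31 2015.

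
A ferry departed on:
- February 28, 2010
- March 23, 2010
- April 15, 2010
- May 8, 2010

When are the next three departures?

Gaps between consecutive events: 23, 23, 23 days — a constant 23-day interval.
May 8, 2010 + 23 days = May 31, 2010.
May 31, 2010 + 23 days = June 23, 2010.
June 23, 2010 + 23 days = July 16, 2010.

May 31, 2010; June 23, 2010; July 16, 2010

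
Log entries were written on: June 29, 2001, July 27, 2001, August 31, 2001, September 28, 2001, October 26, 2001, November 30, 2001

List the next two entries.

Every date is a Friday; gaps 28, 35, 28, 28, 35 days.
Each is the last Friday of its month (at least one falls on the 29th or later, ruling out '4th Friday').
Last Friday of December 2001: December 28, 2001.
January 2002 ends with Friday January 25, 2002.

December 28, 2001; January 25, 2002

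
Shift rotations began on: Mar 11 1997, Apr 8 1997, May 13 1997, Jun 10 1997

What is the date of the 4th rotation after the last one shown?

All dates are Tuesdays, 28, 35, 28 days apart.
Specifically, the 2nd Tuesday of each month.
2nd Tuesday of July 1997: Jul 8 1997.
2nd Tuesday of August 1997: Aug 12 1997.
September 1997 — 2nd Tuesday is Sep 9 1997.
October 1997 — 2nd Tuesday is Oct 14 1997.

Oct 14 1997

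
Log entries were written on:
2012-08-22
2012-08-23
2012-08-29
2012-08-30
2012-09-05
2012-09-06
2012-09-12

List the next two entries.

2012-09-13, 2012-09-19

The gap pattern 1, 6, 1, 6, 1, 6 repeats every 2 events.
These are the Wednesdays and Thursdays of each week.
The following Thursday is 2012-09-13.
Next Wednesday: 2012-09-19.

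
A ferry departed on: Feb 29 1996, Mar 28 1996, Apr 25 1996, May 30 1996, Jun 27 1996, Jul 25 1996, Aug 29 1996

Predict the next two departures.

Every date is a Thursday; gaps 28, 28, 35, 28, 28, 35 days.
Each is the last Thursday of its month (at least one falls on the 29th or later, ruling out '4th Thursday').
September 1996 ends with Thursday Sep 26 1996.
Last Thursday of October 1996: Oct 31 1996.

Sep 26 1996, Oct 31 1996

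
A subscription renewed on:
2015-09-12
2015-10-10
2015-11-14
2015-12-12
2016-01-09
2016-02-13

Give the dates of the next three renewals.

2016-03-12, 2016-04-09, 2016-05-14

All dates are Saturdays, 28, 35, 28, 28, 35 days apart.
Specifically, the 2nd Saturday of each month.
March 2016 — 2nd Saturday is 2016-03-12.
2nd Saturday of April 2016: 2016-04-09.
May 2016 — 2nd Saturday is 2016-05-14.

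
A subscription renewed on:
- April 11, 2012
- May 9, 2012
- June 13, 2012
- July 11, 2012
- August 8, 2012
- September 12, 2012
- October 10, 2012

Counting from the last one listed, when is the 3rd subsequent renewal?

January 9, 2013

These are Wednesdays at 28- or 35-day spacing (28, 35, 28, 28, 35, 28).
The pattern: 2nd Wednesday of the month.
November 2012 — 2nd Wednesday is November 14, 2012.
December 2012 — 2nd Wednesday is December 12, 2012.
January 2013 — 2nd Wednesday is January 9, 2013.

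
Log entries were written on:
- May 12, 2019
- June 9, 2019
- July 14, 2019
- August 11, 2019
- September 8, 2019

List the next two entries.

October 13, 2019; November 10, 2019

These are Sundays at 28- or 35-day spacing (28, 35, 28, 28).
The pattern: 2nd Sunday of the month.
2nd Sunday of October 2019: October 13, 2019.
2nd Sunday of November 2019: November 10, 2019.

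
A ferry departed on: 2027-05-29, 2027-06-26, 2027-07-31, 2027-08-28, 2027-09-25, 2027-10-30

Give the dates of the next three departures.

These are Saturdays with 28, 35, 28, 28, 35-day gaps.
Each is the final Saturday of its month — 2027-05-29 is past the 28th, so '4th Saturday' doesn't fit.
November 2027 ends with Saturday 2027-11-27.
Last Saturday of December 2027: 2027-12-25.
January 2028 ends with Saturday 2028-01-29.

2027-11-27, 2027-12-25, 2028-01-29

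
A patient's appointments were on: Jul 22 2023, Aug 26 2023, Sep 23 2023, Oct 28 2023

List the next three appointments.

Nov 25 2023, Dec 23 2023, Jan 27 2024

Gaps: 35, 28, 35 days — a mix of 28 and 35. Every date is a Saturday.
Each is the 4th Saturday of its month.
November 2023 — 4th Saturday is Nov 25 2023.
December 2023 — 4th Saturday is Dec 23 2023.
January 2024 — 4th Saturday is Jan 27 2024.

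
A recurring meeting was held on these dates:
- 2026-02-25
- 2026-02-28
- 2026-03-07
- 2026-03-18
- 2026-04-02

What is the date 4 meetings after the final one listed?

Gaps: 3, 7, 11, 15 days — each gap is 4 larger than the previous one.
Next gap: 19 days. 2026-04-02 + 19 days = 2026-04-21.
Next gap: 23 days. 2026-04-21 + 23 days = 2026-05-14.
Next gap: 27 days. 2026-05-14 + 27 days = 2026-06-10.
Next gap: 31 days. 2026-06-10 + 31 days = 2026-07-11.

2026-07-11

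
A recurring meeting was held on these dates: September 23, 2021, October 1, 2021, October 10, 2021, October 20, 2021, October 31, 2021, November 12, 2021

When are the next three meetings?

November 25, 2021; December 9, 2021; December 24, 2021

Gaps: 8, 9, 10, 11, 12 days — each gap is 1 larger than the previous one.
Next gap: 13 days. November 12, 2021 + 13 days = November 25, 2021.
Next gap: 14 days. November 25, 2021 + 14 days = December 9, 2021.
Next gap: 15 days. December 9, 2021 + 15 days = December 24, 2021.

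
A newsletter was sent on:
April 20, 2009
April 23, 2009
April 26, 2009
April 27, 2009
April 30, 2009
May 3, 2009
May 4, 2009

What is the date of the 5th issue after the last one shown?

The gap pattern 3, 3, 1, 3, 3, 1 repeats every 3 events.
These are the Mondays, Thursdays and Sundays of each week.
Next Thursday: May 7, 2009.
The following Sunday is May 10, 2009.
Next Monday: May 11, 2009.
The following Thursday is May 14, 2009.
The following Sunday is May 17, 2009.

May 17, 2009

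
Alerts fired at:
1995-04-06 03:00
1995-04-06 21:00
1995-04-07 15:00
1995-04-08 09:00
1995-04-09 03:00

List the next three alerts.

Spacing: 18, 18, 18, 18 h — constant 18 h.
1995-04-09 03:00 + 18 h = 1995-04-09 21:00.
1995-04-09 21:00 + 18 h = 1995-04-10 15:00.
1995-04-10 15:00 + 18 h = 1995-04-11 09:00.

1995-04-09 21:00, 1995-04-10 15:00, 1995-04-11 09:00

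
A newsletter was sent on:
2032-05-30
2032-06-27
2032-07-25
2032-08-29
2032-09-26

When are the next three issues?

Every date is a Sunday; gaps 28, 28, 35, 28 days.
Each is the last Sunday of its month (at least one falls on the 29th or later, ruling out '4th Sunday').
October 2032 ends with Sunday 2032-10-31.
Last Sunday of November 2032: 2032-11-28.
December 2032 ends with Sunday 2032-12-26.

2032-10-31, 2032-11-28, 2032-12-26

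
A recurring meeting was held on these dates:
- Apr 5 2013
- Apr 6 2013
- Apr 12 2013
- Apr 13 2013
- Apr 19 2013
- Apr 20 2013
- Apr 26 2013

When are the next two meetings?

Apr 27 2013, May 3 2013

The gap pattern 1, 6, 1, 6, 1, 6 repeats every 2 events.
These are the Fridays and Saturdays of each week.
Next Saturday: Apr 27 2013.
Next Friday: May 3 2013.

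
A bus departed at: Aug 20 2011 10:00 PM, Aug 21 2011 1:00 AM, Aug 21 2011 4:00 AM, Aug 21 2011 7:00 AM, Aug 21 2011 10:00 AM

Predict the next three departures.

Aug 21 2011 1:00 PM, Aug 21 2011 4:00 PM, Aug 21 2011 7:00 PM

Gaps: 3, 3, 3, 3 hours — each event is 3 hours after the previous one.
Aug 21 2011 10:00 AM + 3 h = Aug 21 2011 1:00 PM.
Aug 21 2011 1:00 PM + 3 h = Aug 21 2011 4:00 PM.
Aug 21 2011 4:00 PM + 3 h = Aug 21 2011 7:00 PM.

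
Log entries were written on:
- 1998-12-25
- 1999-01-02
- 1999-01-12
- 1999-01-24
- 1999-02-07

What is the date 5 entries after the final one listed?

Gaps: 8, 10, 12, 14 days — each gap is 2 larger than the previous one.
Next gap: 16 days. 1999-02-07 + 16 days = 1999-02-23.
Next gap: 18 days. 1999-02-23 + 18 days = 1999-03-13.
Next gap: 20 days. 1999-03-13 + 20 days = 1999-04-02.
Next gap: 22 days. 1999-04-02 + 22 days = 1999-04-24.
Next gap: 24 days. 1999-04-24 + 24 days = 1999-05-18.

1999-05-18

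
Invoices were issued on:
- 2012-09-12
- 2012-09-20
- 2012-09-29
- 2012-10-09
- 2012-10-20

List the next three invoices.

2012-11-01, 2012-11-14, 2012-11-28

Intervals are 8, 9, 10, 11 days — an arithmetic progression with common difference 1.
Next gap: 12 days. 2012-10-20 + 12 days = 2012-11-01.
Next gap: 13 days. 2012-11-01 + 13 days = 2012-11-14.
Next gap: 14 days. 2012-11-14 + 14 days = 2012-11-28.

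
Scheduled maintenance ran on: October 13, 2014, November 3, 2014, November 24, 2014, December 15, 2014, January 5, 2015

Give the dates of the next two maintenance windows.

The spacing is 21, 21, 21, 21 days — always 21 days.
January 5, 2015 + 21 days = January 26, 2015.
January 26, 2015 + 21 days = February 16, 2015.

January 26, 2015; February 16, 2015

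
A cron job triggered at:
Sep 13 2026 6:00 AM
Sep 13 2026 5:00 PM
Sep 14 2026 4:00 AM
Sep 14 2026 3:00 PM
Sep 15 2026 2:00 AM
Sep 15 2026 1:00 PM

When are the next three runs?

Spacing: 11, 11, 11, 11, 11 h — constant 11 h.
Sep 15 2026 1:00 PM + 11 h = Sep 16 2026 12:00 AM.
Sep 16 2026 12:00 AM + 11 h = Sep 16 2026 11:00 AM.
Sep 16 2026 11:00 AM + 11 h = Sep 16 2026 10:00 PM.

Sep 16 2026 12:00 AM, Sep 16 2026 11:00 AM, Sep 16 2026 10:00 PM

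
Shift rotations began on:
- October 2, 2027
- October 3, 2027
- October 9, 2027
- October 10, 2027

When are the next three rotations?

Every event lands on a Saturday or Sunday (gaps cycle 1, 6, 1).
So the schedule is: every Saturday and Sunday.
The following Saturday is October 16, 2027.
Next Sunday: October 17, 2027.
Next Saturday: October 23, 2027.

October 16, 2027; October 17, 2027; October 23, 2027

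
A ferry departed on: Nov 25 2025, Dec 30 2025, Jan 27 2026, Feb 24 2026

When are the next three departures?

All Tuesdays; the gaps (35, 28, 28) vary with month length.
This is the last Tuesday of each month.
Last Tuesday of March 2026: Mar 31 2026.
Last Tuesday of April 2026: Apr 28 2026.
Last Tuesday of May 2026: May 26 2026.

Mar 31 2026, Apr 28 2026, May 26 2026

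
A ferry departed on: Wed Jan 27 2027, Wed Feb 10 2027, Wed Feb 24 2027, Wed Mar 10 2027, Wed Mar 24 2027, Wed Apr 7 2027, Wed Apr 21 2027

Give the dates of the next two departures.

Wed May 5 2027, Wed May 19 2027

Gaps between consecutive events: 14, 14, 14, 14, 14, 14 days — a constant 14-day interval.
Wed Apr 21 2027 + 14 days = Wed May 5 2027.
Wed May 5 2027 + 14 days = Wed May 19 2027.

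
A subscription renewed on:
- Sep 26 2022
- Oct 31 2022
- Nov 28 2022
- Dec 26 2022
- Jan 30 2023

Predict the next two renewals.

All Mondays; the gaps (35, 28, 28, 35) vary with month length.
This is the last Monday of each month.
February 2023 ends with Monday Feb 27 2023.
Last Monday of March 2023: Mar 27 2023.

Feb 27 2023, Mar 27 2023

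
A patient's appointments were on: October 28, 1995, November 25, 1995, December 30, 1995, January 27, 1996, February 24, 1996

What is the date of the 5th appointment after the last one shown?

July 27, 1996

All Saturdays; the gaps (28, 35, 28, 28) vary with month length.
This is the last Saturday of each month.
March 1996 ends with Saturday March 30, 1996.
April 1996 ends with Saturday April 27, 1996.
Last Saturday of May 1996: May 25, 1996.
Last Saturday of June 1996: June 29, 1996.
July 1996 ends with Saturday July 27, 1996.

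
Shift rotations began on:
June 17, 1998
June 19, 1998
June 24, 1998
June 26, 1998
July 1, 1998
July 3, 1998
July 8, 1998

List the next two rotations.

July 10, 1998; July 15, 1998

The gap pattern 2, 5, 2, 5, 2, 5 repeats every 2 events.
These are the Wednesdays and Fridays of each week.
Next Friday: July 10, 1998.
Next Wednesday: July 15, 1998.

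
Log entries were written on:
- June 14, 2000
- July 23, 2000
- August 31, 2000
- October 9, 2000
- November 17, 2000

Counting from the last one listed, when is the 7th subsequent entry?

Gaps between consecutive events: 39, 39, 39, 39 days — a constant 39-day interval.
November 17, 2000 + 39 days = December 26, 2000.
December 26, 2000 + 39 days = February 3, 2001.
February 3, 2001 + 39 days = March 14, 2001.
March 14, 2001 + 39 days = April 22, 2001.
April 22, 2001 + 39 days = May 31, 2001.
May 31, 2001 + 39 days = July 9, 2001.
July 9, 2001 + 39 days = August 17, 2001.

August 17, 2001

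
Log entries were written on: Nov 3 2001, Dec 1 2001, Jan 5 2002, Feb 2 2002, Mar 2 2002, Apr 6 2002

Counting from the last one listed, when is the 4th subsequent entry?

Aug 3 2002

Gaps: 28, 35, 28, 28, 35 days — a mix of 28 and 35. Every date is a Saturday.
Each is the 1st Saturday of its month.
1st Saturday of May 2002: May 4 2002.
1st Saturday of June 2002: Jun 1 2002.
July 2002 — 1st Saturday is Jul 6 2002.
1st Saturday of August 2002: Aug 3 2002.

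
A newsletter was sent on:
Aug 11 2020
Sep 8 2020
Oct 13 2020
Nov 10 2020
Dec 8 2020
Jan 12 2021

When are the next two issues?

Feb 9 2021, Mar 9 2021

These are Tuesdays at 28- or 35-day spacing (28, 35, 28, 28, 35).
The pattern: 2nd Tuesday of the month.
2nd Tuesday of February 2021: Feb 9 2021.
2nd Tuesday of March 2021: Mar 9 2021.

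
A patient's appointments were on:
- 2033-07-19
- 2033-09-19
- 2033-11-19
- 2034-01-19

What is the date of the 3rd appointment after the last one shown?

Gaps: 62, 61, 61 days — not constant. Every event is on the 19th of the month.
Pattern: the 19th of every 2 months.
Next: March 2034 → 2034-03-19.
Next: May 2034 → 2034-05-19.
Next: July 2034 → 2034-07-19.

2034-07-19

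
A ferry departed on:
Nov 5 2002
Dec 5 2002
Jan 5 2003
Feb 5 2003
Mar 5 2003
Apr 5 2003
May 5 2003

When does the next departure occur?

The day-of-month is always 5 (30, 31, 31, 28, 31, 30 days between events).
So this recurs on the 5th of each month.
June 2003: Jun 5 2003.

Jun 5 2003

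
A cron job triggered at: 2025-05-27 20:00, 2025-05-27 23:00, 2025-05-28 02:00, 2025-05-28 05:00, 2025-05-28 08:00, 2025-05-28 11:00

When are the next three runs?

2025-05-28 14:00, 2025-05-28 17:00, 2025-05-28 20:00

Spacing: 3, 3, 3, 3, 3 h — constant 3 h.
2025-05-28 11:00 + 3 h = 2025-05-28 14:00.
2025-05-28 14:00 + 3 h = 2025-05-28 17:00.
2025-05-28 17:00 + 3 h = 2025-05-28 20:00.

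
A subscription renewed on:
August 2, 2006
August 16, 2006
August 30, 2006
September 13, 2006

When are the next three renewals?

September 27, 2006; October 11, 2006; October 25, 2006

Gaps between consecutive events: 14, 14, 14 days — a constant 14-day interval.
September 13, 2006 + 14 days = September 27, 2006.
September 27, 2006 + 14 days = October 11, 2006.
October 11, 2006 + 14 days = October 25, 2006.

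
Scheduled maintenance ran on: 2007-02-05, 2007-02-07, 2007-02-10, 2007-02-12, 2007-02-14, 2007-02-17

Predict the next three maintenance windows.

Gaps: 2, 3, 2, 2, 3 days — not constant, but cyclic with period 3.
The events fall on every Monday, Wednesday and Saturday.
The following Monday is 2007-02-19.
Next Wednesday: 2007-02-21.
The following Saturday is 2007-02-24.

2007-02-19, 2007-02-21, 2007-02-24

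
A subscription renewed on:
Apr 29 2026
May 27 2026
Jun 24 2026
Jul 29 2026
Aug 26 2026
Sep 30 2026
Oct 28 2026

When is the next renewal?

All Wednesdays; the gaps (28, 28, 35, 28, 35, 28) vary with month length.
This is the last Wednesday of each month.
Last Wednesday of November 2026: Nov 25 2026.

Nov 25 2026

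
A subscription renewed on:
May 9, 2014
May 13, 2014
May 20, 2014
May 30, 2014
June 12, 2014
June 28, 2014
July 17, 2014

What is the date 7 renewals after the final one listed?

The spacing grows by 3 each time: 4, 7, 10, 13, 16, 19 days.
Next gap: 22 days. July 17, 2014 + 22 days = August 8, 2014.
Next gap: 25 days. August 8, 2014 + 25 days = September 2, 2014.
Next gap: 28 days. September 2, 2014 + 28 days = September 30, 2014.
Next gap: 31 days. September 30, 2014 + 31 days = October 31, 2014.
Next gap: 34 days. October 31, 2014 + 34 days = December 4, 2014.
Next gap: 37 days. December 4, 2014 + 37 days = January 10, 2015.
Next gap: 40 days. January 10, 2015 + 40 days = February 19, 2015.

February 19, 2015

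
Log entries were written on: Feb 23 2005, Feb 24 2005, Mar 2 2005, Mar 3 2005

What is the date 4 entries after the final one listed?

Gaps: 1, 6, 1 days — not constant, but cyclic with period 2.
The events fall on every Wednesday and Thursday.
The following Wednesday is Mar 9 2005.
The following Thursday is Mar 10 2005.
The following Wednesday is Mar 16 2005.
Next Thursday: Mar 17 2005.

Mar 17 2005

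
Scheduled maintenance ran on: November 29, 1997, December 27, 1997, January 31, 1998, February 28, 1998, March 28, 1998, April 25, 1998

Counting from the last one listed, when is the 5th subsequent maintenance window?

All Saturdays; the gaps (28, 35, 28, 28, 28) vary with month length.
This is the last Saturday of each month.
May 1998 ends with Saturday May 30, 1998.
June 1998 ends with Saturday June 27, 1998.
Last Saturday of July 1998: July 25, 1998.
August 1998 ends with Saturday August 29, 1998.
September 1998 ends with Saturday September 26, 1998.

September 26, 1998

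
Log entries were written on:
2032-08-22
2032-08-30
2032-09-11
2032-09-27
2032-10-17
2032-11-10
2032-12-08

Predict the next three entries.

Intervals are 8, 12, 16, 20, 24, 28 days — an arithmetic progression with common difference 4.
Next gap: 32 days. 2032-12-08 + 32 days = 2033-01-09.
Next gap: 36 days. 2033-01-09 + 36 days = 2033-02-14.
Next gap: 40 days. 2033-02-14 + 40 days = 2033-03-26.

2033-01-09, 2033-02-14, 2033-03-26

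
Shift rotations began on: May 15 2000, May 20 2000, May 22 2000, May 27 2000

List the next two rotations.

May 29 2000, Jun 3 2000

Every event lands on a Monday or Saturday (gaps cycle 5, 2, 5).
So the schedule is: every Monday and Saturday.
The following Monday is May 29 2000.
The following Saturday is Jun 3 2000.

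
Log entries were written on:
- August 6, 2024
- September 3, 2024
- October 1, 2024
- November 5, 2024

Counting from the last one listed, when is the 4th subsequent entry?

March 4, 2025

These are Tuesdays at 28- or 35-day spacing (28, 28, 35).
The pattern: 1st Tuesday of the month.
December 2024 — 1st Tuesday is December 3, 2024.
January 2025 — 1st Tuesday is January 7, 2025.
February 2025 — 1st Tuesday is February 4, 2025.
1st Tuesday of March 2025: March 4, 2025.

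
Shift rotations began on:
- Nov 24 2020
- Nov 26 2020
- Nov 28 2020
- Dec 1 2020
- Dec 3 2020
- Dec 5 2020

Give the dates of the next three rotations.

Dec 8 2020, Dec 10 2020, Dec 12 2020

Every event lands on a Tuesday or Thursday or Saturday (gaps cycle 2, 2, 3, 2, 2).
So the schedule is: every Tuesday, Thursday and Saturday.
The following Tuesday is Dec 8 2020.
The following Thursday is Dec 10 2020.
Next Saturday: Dec 12 2020.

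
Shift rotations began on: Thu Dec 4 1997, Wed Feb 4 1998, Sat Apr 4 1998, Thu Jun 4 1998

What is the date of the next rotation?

Tue Aug 4 1998

Each date is the 4th; the gaps (62, 59, 61) track the month lengths.
The rule is the 4th of every 2 months.
Next: August 1998 → Tue Aug 4 1998.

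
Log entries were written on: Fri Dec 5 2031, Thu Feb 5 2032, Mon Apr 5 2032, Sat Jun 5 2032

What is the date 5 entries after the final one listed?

The day-of-month is always 5 (62, 60, 61 days between events).
So this recurs on the 5th of every 2 months.
Next: August 2032 → Thu Aug 5 2032.
October 2032: Tue Oct 5 2032.
Next: December 2032 → Sun Dec 5 2032.
February 2033: Sat Feb 5 2033.
Next: April 2033 → Tue Apr 5 2033.

Tue Apr 5 2033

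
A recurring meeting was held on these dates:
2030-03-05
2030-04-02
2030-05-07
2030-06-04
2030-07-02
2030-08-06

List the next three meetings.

2030-09-03, 2030-10-01, 2030-11-05

Gaps: 28, 35, 28, 28, 35 days — a mix of 28 and 35. Every date is a Tuesday.
Each is the 1st Tuesday of its month.
1st Tuesday of September 2030: 2030-09-03.
October 2030 — 1st Tuesday is 2030-10-01.
1st Tuesday of November 2030: 2030-11-05.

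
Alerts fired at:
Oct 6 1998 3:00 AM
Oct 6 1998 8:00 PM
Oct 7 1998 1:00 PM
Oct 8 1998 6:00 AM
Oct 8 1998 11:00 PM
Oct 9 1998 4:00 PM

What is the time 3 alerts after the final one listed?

The interval is a steady 17 hours (17, 17, 17, 17, 17).
Oct 9 1998 4:00 PM + 17 h = Oct 10 1998 9:00 AM.
Oct 10 1998 9:00 AM + 17 h = Oct 11 1998 2:00 AM.
Oct 11 1998 2:00 AM + 17 h = Oct 11 1998 7:00 PM.

Oct 11 1998 7:00 PM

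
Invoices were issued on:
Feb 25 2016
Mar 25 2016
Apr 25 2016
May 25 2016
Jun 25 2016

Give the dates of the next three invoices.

Jul 25 2016, Aug 25 2016, Sep 25 2016

Each date is the 25th; the gaps (29, 31, 30, 31) track the month lengths.
The rule is the 25th of each month.
Next: July 2016 → Jul 25 2016.
Next: August 2016 → Aug 25 2016.
Next: September 2016 → Sep 25 2016.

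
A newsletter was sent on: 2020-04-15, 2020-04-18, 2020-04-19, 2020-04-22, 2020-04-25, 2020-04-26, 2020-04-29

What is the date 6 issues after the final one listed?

2020-05-13

Every event lands on a Wednesday or Saturday or Sunday (gaps cycle 3, 1, 3, 3, 1, 3).
So the schedule is: every Wednesday, Saturday and Sunday.
The following Saturday is 2020-05-02.
Next Sunday: 2020-05-03.
Next Wednesday: 2020-05-06.
The following Saturday is 2020-05-09.
Next Sunday: 2020-05-10.
Next Wednesday: 2020-05-13.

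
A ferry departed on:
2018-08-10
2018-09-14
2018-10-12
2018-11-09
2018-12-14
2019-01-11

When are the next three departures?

2019-02-08, 2019-03-08, 2019-04-12

Gaps: 35, 28, 28, 35, 28 days — a mix of 28 and 35. Every date is a Friday.
Each is the 2nd Friday of its month.
February 2019 — 2nd Friday is 2019-02-08.
March 2019 — 2nd Friday is 2019-03-08.
2nd Friday of April 2019: 2019-04-12.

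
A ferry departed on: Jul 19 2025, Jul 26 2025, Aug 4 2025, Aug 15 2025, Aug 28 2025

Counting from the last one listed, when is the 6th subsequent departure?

Dec 26 2025

Gaps: 7, 9, 11, 13 days — each gap is 2 larger than the previous one.
Next gap: 15 days. Aug 28 2025 + 15 days = Sep 12 2025.
Next gap: 17 days. Sep 12 2025 + 17 days = Sep 29 2025.
Next gap: 19 days. Sep 29 2025 + 19 days = Oct 18 2025.
Next gap: 21 days. Oct 18 2025 + 21 days = Nov 8 2025.
Next gap: 23 days. Nov 8 2025 + 23 days = Dec 1 2025.
Next gap: 25 days. Dec 1 2025 + 25 days = Dec 26 2025.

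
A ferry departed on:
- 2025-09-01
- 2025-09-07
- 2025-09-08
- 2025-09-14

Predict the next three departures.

Every event lands on a Monday or Sunday (gaps cycle 6, 1, 6).
So the schedule is: every Monday and Sunday.
The following Monday is 2025-09-15.
The following Sunday is 2025-09-21.
The following Monday is 2025-09-22.

2025-09-15, 2025-09-21, 2025-09-22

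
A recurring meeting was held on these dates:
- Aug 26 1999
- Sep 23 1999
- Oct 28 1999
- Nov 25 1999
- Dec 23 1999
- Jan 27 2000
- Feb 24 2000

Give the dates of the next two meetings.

Mar 23 2000, Apr 27 2000

These are Thursdays at 28- or 35-day spacing (28, 35, 28, 28, 35, 28).
The pattern: 4th Thursday of the month.
4th Thursday of March 2000: Mar 23 2000.
4th Thursday of April 2000: Apr 27 2000.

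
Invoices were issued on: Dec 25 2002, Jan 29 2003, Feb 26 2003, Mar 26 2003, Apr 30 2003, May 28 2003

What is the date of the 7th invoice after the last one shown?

Dec 31 2003

These are Wednesdays with 35, 28, 28, 35, 28-day gaps.
Each is the final Wednesday of its month — Jan 29 2003 is past the 28th, so '4th Wednesday' doesn't fit.
June 2003 ends with Wednesday Jun 25 2003.
July 2003 ends with Wednesday Jul 30 2003.
Last Wednesday of August 2003: Aug 27 2003.
Last Wednesday of September 2003: Sep 24 2003.
Last Wednesday of October 2003: Oct 29 2003.
November 2003 ends with Wednesday Nov 26 2003.
December 2003 ends with Wednesday Dec 31 2003.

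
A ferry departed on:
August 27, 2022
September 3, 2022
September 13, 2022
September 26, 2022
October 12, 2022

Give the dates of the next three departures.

October 31, 2022; November 22, 2022; December 17, 2022

Intervals are 7, 10, 13, 16 days — an arithmetic progression with common difference 3.
Next gap: 19 days. October 12, 2022 + 19 days = October 31, 2022.
Next gap: 22 days. October 31, 2022 + 22 days = November 22, 2022.
Next gap: 25 days. November 22, 2022 + 25 days = December 17, 2022.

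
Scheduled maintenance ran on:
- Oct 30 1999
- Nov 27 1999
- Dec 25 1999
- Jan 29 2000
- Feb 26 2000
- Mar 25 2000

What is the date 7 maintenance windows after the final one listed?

Oct 28 2000

Every date is a Saturday; gaps 28, 28, 35, 28, 28 days.
Each is the last Saturday of its month (at least one falls on the 29th or later, ruling out '4th Saturday').
April 2000 ends with Saturday Apr 29 2000.
Last Saturday of May 2000: May 27 2000.
June 2000 ends with Saturday Jun 24 2000.
Last Saturday of July 2000: Jul 29 2000.
August 2000 ends with Saturday Aug 26 2000.
Last Saturday of September 2000: Sep 30 2000.
Last Saturday of October 2000: Oct 28 2000.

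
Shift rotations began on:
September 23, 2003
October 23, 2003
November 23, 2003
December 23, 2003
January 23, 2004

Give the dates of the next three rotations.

February 23, 2004; March 23, 2004; April 23, 2004

The day-of-month is always 23 (30, 31, 30, 31 days between events).
So this recurs on the 23rd of each month.
February 2004: February 23, 2004.
Next: March 2004 → March 23, 2004.
Next: April 2004 → April 23, 2004.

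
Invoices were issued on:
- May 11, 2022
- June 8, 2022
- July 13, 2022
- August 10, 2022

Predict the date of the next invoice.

September 14, 2022

These are Wednesdays at 28- or 35-day spacing (28, 35, 28).
The pattern: 2nd Wednesday of the month.
2nd Wednesday of September 2022: September 14, 2022.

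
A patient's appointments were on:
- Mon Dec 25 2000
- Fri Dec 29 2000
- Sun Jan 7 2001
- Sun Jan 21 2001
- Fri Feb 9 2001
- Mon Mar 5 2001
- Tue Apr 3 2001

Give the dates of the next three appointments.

Intervals are 4, 9, 14, 19, 24, 29 days — an arithmetic progression with common difference 5.
Next gap: 34 days. Tue Apr 3 2001 + 34 days = Mon May 7 2001.
Next gap: 39 days. Mon May 7 2001 + 39 days = Fri Jun 15 2001.
Next gap: 44 days. Fri Jun 15 2001 + 44 days = Sun Jul 29 2001.

Mon May 7 2001, Fri Jun 15 2001, Sun Jul 29 2001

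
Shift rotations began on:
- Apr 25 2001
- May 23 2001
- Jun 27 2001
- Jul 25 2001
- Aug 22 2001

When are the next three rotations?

Gaps: 28, 35, 28, 28 days — a mix of 28 and 35. Every date is a Wednesday.
Each is the 4th Wednesday of its month.
September 2001 — 4th Wednesday is Sep 26 2001.
4th Wednesday of October 2001: Oct 24 2001.
4th Wednesday of November 2001: Nov 28 2001.

Sep 26 2001, Oct 24 2001, Nov 28 2001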